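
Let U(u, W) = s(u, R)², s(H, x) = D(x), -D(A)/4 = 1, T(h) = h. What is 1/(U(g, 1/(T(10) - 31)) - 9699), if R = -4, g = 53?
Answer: -1/9683 ≈ -0.00010327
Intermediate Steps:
D(A) = -4 (D(A) = -4*1 = -4)
s(H, x) = -4
U(u, W) = 16 (U(u, W) = (-4)² = 16)
1/(U(g, 1/(T(10) - 31)) - 9699) = 1/(16 - 9699) = 1/(-9683) = -1/9683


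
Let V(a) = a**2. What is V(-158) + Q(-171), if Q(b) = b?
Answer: 24793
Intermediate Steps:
V(-158) + Q(-171) = (-158)**2 - 171 = 24964 - 171 = 24793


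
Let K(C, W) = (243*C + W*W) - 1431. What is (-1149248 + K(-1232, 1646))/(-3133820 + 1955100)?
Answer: -1259261/1178720 ≈ -1.0683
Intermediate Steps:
K(C, W) = -1431 + W² + 243*C (K(C, W) = (243*C + W²) - 1431 = (W² + 243*C) - 1431 = -1431 + W² + 243*C)
(-1149248 + K(-1232, 1646))/(-3133820 + 1955100) = (-1149248 + (-1431 + 1646² + 243*(-1232)))/(-3133820 + 1955100) = (-1149248 + (-1431 + 2709316 - 299376))/(-1178720) = (-1149248 + 2408509)*(-1/1178720) = 1259261*(-1/1178720) = -1259261/1178720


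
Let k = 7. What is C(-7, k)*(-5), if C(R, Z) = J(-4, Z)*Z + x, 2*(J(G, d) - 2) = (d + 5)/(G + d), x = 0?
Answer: -140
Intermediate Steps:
J(G, d) = 2 + (5 + d)/(2*(G + d)) (J(G, d) = 2 + ((d + 5)/(G + d))/2 = 2 + ((5 + d)/(G + d))/2 = 2 + (5 + d)/(2*(G + d)))
C(R, Z) = Z*(-11 + 5*Z)/(2*(-4 + Z)) (C(R, Z) = ((5 + 4*(-4) + 5*Z)/(2*(-4 + Z)))*Z + 0 = ((5 - 16 + 5*Z)/(2*(-4 + Z)))*Z + 0 = ((-11 + 5*Z)/(2*(-4 + Z)))*Z + 0 = Z*(-11 + 5*Z)/(2*(-4 + Z)) + 0 = Z*(-11 + 5*Z)/(2*(-4 + Z)))
C(-7, k)*(-5) = ((1/2)*7*(-11 + 5*7)/(-4 + 7))*(-5) = ((1/2)*7*(-11 + 35)/3)*(-5) = ((1/2)*7*(1/3)*24)*(-5) = 28*(-5) = -140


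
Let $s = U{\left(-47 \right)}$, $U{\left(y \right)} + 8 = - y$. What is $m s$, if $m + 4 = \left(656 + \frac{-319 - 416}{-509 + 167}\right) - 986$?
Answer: $- \frac{491803}{38} \approx -12942.0$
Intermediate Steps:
$U{\left(y \right)} = -8 - y$
$s = 39$ ($s = -8 - -47 = -8 + 47 = 39$)
$m = - \frac{37831}{114}$ ($m = -4 - \left(330 - \frac{-319 - 416}{-509 + 167}\right) = -4 - \left(330 - \frac{245}{114}\right) = -4 + \left(\left(656 - - \frac{245}{114}\right) - 986\right) = -4 + \left(\left(656 + \frac{245}{114}\right) - 986\right) = -4 + \left(\frac{75029}{114} - 986\right) = -4 - \frac{37375}{114} = - \frac{37831}{114} \approx -331.85$)
$m s = \left(- \frac{37831}{114}\right) 39 = - \frac{491803}{38}$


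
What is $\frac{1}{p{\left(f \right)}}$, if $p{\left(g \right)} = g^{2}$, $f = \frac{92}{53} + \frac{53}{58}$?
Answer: $\frac{9449476}{66341025} \approx 0.14244$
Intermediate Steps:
$f = \frac{8145}{3074}$ ($f = 92 \cdot \frac{1}{53} + 53 \cdot \frac{1}{58} = \frac{92}{53} + \frac{53}{58} = \frac{8145}{3074} \approx 2.6496$)
$\frac{1}{p{\left(f \right)}} = \frac{1}{\left(\frac{8145}{3074}\right)^{2}} = \frac{1}{\frac{66341025}{9449476}} = \frac{9449476}{66341025}$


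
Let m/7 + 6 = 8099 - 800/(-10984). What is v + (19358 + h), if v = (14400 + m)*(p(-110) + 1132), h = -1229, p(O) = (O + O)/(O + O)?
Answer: 110553259276/1373 ≈ 8.0519e+7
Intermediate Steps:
p(O) = 1 (p(O) = (2*O)/((2*O)) = (2*O)*(1/(2*O)) = 1)
m = 77782523/1373 (m = -42 + 7*(8099 - 800/(-10984)) = -42 + 7*(8099 - 800*(-1)/10984) = -42 + 7*(8099 - 1*(-100/1373)) = -42 + 7*(8099 + 100/1373) = -42 + 7*(11120027/1373) = -42 + 77840189/1373 = 77782523/1373 ≈ 56652.)
v = 110528368159/1373 (v = (14400 + 77782523/1373)*(1 + 1132) = (97553723/1373)*1133 = 110528368159/1373 ≈ 8.0501e+7)
v + (19358 + h) = 110528368159/1373 + (19358 - 1229) = 110528368159/1373 + 18129 = 110553259276/1373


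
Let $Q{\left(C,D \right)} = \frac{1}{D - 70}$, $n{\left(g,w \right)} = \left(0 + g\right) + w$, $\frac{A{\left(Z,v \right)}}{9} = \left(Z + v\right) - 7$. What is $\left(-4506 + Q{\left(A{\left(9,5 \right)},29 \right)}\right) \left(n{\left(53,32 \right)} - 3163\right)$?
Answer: $\frac{568651266}{41} \approx 1.387 \cdot 10^{7}$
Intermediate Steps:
$A{\left(Z,v \right)} = -63 + 9 Z + 9 v$ ($A{\left(Z,v \right)} = 9 \left(\left(Z + v\right) - 7\right) = 9 \left(-7 + Z + v\right) = -63 + 9 Z + 9 v$)
$n{\left(g,w \right)} = g + w$
$Q{\left(C,D \right)} = \frac{1}{-70 + D}$
$\left(-4506 + Q{\left(A{\left(9,5 \right)},29 \right)}\right) \left(n{\left(53,32 \right)} - 3163\right) = \left(-4506 + \frac{1}{-70 + 29}\right) \left(\left(53 + 32\right) - 3163\right) = \left(-4506 + \frac{1}{-41}\right) \left(85 - 3163\right) = \left(-4506 - \frac{1}{41}\right) \left(-3078\right) = \left(- \frac{184747}{41}\right) \left(-3078\right) = \frac{568651266}{41}$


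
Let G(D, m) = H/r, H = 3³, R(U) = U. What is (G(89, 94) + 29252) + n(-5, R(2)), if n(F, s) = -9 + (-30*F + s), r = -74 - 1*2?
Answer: 2233993/76 ≈ 29395.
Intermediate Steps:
r = -76 (r = -74 - 2 = -76)
H = 27
n(F, s) = -9 + s - 30*F (n(F, s) = -9 + (s - 30*F) = -9 + s - 30*F)
G(D, m) = -27/76 (G(D, m) = 27/(-76) = 27*(-1/76) = -27/76)
(G(89, 94) + 29252) + n(-5, R(2)) = (-27/76 + 29252) + (-9 + 2 - 30*(-5)) = 2223125/76 + (-9 + 2 + 150) = 2223125/76 + 143 = 2233993/76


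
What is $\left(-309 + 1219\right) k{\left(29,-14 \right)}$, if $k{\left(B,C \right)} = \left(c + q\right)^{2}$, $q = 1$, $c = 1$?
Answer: $3640$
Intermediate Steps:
$k{\left(B,C \right)} = 4$ ($k{\left(B,C \right)} = \left(1 + 1\right)^{2} = 2^{2} = 4$)
$\left(-309 + 1219\right) k{\left(29,-14 \right)} = \left(-309 + 1219\right) 4 = 910 \cdot 4 = 3640$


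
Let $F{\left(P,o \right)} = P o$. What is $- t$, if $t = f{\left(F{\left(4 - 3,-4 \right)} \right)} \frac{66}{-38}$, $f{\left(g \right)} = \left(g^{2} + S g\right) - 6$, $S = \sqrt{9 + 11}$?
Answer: $\frac{330}{19} - \frac{264 \sqrt{5}}{19} \approx -13.701$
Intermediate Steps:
$S = 2 \sqrt{5}$ ($S = \sqrt{20} = 2 \sqrt{5} \approx 4.4721$)
$f{\left(g \right)} = -6 + g^{2} + 2 g \sqrt{5}$ ($f{\left(g \right)} = \left(g^{2} + 2 \sqrt{5} g\right) - 6 = \left(g^{2} + 2 g \sqrt{5}\right) - 6 = -6 + g^{2} + 2 g \sqrt{5}$)
$t = - \frac{330}{19} + \frac{264 \sqrt{5}}{19}$ ($t = \left(-6 + \left(\left(4 - 3\right) \left(-4\right)\right)^{2} + 2 \left(4 - 3\right) \left(-4\right) \sqrt{5}\right) \frac{66}{-38} = \left(-6 + \left(1 \left(-4\right)\right)^{2} + 2 \cdot 1 \left(-4\right) \sqrt{5}\right) 66 \left(- \frac{1}{38}\right) = \left(-6 + \left(-4\right)^{2} + 2 \left(-4\right) \sqrt{5}\right) \left(- \frac{33}{19}\right) = \left(-6 + 16 - 8 \sqrt{5}\right) \left(- \frac{33}{19}\right) = \left(10 - 8 \sqrt{5}\right) \left(- \frac{33}{19}\right) = - \frac{330}{19} + \frac{264 \sqrt{5}}{19} \approx 13.701$)
$- t = - (- \frac{330}{19} + \frac{264 \sqrt{5}}{19}) = \frac{330}{19} - \frac{264 \sqrt{5}}{19}$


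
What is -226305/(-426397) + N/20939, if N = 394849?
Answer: 173101029448/8928326783 ≈ 19.388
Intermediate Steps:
-226305/(-426397) + N/20939 = -226305/(-426397) + 394849/20939 = -226305*(-1/426397) + 394849*(1/20939) = 226305/426397 + 394849/20939 = 173101029448/8928326783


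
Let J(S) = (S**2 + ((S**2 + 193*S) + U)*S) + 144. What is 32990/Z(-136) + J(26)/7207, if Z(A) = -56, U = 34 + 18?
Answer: -114673417/201796 ≈ -568.26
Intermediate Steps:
U = 52
J(S) = 144 + S**2 + S*(52 + S**2 + 193*S) (J(S) = (S**2 + ((S**2 + 193*S) + 52)*S) + 144 = (S**2 + (52 + S**2 + 193*S)*S) + 144 = (S**2 + S*(52 + S**2 + 193*S)) + 144 = 144 + S**2 + S*(52 + S**2 + 193*S))
32990/Z(-136) + J(26)/7207 = 32990/(-56) + (144 + 26**3 + 52*26 + 194*26**2)/7207 = 32990*(-1/56) + (144 + 17576 + 1352 + 194*676)*(1/7207) = -16495/28 + (144 + 17576 + 1352 + 131144)*(1/7207) = -16495/28 + 150216*(1/7207) = -16495/28 + 150216/7207 = -114673417/201796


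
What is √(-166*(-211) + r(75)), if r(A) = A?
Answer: √35101 ≈ 187.35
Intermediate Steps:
√(-166*(-211) + r(75)) = √(-166*(-211) + 75) = √(35026 + 75) = √35101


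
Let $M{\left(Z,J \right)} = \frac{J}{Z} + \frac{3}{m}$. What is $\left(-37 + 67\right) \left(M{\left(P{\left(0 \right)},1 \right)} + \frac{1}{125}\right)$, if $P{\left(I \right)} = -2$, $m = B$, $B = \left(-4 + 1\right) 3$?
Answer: $- \frac{619}{25} \approx -24.76$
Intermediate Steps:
$B = -9$ ($B = \left(-3\right) 3 = -9$)
$m = -9$
$M{\left(Z,J \right)} = - \frac{1}{3} + \frac{J}{Z}$ ($M{\left(Z,J \right)} = \frac{J}{Z} + \frac{3}{-9} = \frac{J}{Z} + 3 \left(- \frac{1}{9}\right) = \frac{J}{Z} - \frac{1}{3} = - \frac{1}{3} + \frac{J}{Z}$)
$\left(-37 + 67\right) \left(M{\left(P{\left(0 \right)},1 \right)} + \frac{1}{125}\right) = \left(-37 + 67\right) \left(\frac{1 - - \frac{2}{3}}{-2} + \frac{1}{125}\right) = 30 \left(- \frac{1 + \frac{2}{3}}{2} + \frac{1}{125}\right) = 30 \left(\left(- \frac{1}{2}\right) \frac{5}{3} + \frac{1}{125}\right) = 30 \left(- \frac{5}{6} + \frac{1}{125}\right) = 30 \left(- \frac{619}{750}\right) = - \frac{619}{25}$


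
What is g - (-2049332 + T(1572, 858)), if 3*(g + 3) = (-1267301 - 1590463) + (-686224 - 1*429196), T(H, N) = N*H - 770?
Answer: -1869215/3 ≈ -6.2307e+5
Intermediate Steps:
T(H, N) = -770 + H*N (T(H, N) = H*N - 770 = -770 + H*N)
g = -3973193/3 (g = -3 + ((-1267301 - 1590463) + (-686224 - 1*429196))/3 = -3 + (-2857764 + (-686224 - 429196))/3 = -3 + (-2857764 - 1115420)/3 = -3 + (1/3)*(-3973184) = -3 - 3973184/3 = -3973193/3 ≈ -1.3244e+6)
g - (-2049332 + T(1572, 858)) = -3973193/3 - (-2049332 + (-770 + 1572*858)) = -3973193/3 - (-2049332 + (-770 + 1348776)) = -3973193/3 - (-2049332 + 1348006) = -3973193/3 - 1*(-701326) = -3973193/3 + 701326 = -1869215/3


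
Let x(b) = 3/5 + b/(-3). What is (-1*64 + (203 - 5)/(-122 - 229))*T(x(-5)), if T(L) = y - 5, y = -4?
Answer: 7554/13 ≈ 581.08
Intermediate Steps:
x(b) = ⅗ - b/3 (x(b) = 3*(⅕) + b*(-⅓) = ⅗ - b/3)
T(L) = -9 (T(L) = -4 - 5 = -9)
(-1*64 + (203 - 5)/(-122 - 229))*T(x(-5)) = (-1*64 + (203 - 5)/(-122 - 229))*(-9) = (-64 + 198/(-351))*(-9) = (-64 + 198*(-1/351))*(-9) = (-64 - 22/39)*(-9) = -2518/39*(-9) = 7554/13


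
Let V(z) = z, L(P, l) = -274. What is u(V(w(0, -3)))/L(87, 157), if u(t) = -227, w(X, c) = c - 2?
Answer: 227/274 ≈ 0.82847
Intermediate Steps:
w(X, c) = -2 + c
u(V(w(0, -3)))/L(87, 157) = -227/(-274) = -227*(-1/274) = 227/274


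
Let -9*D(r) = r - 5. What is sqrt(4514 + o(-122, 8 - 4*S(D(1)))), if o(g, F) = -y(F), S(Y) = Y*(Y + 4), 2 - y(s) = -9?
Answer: sqrt(4503) ≈ 67.104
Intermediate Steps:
D(r) = 5/9 - r/9 (D(r) = -(r - 5)/9 = -(-5 + r)/9 = 5/9 - r/9)
y(s) = 11 (y(s) = 2 - 1*(-9) = 2 + 9 = 11)
S(Y) = Y*(4 + Y)
o(g, F) = -11 (o(g, F) = -1*11 = -11)
sqrt(4514 + o(-122, 8 - 4*S(D(1)))) = sqrt(4514 - 11) = sqrt(4503)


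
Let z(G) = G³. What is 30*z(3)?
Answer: 810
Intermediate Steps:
30*z(3) = 30*3³ = 30*27 = 810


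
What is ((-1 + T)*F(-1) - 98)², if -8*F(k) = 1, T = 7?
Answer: 156025/16 ≈ 9751.6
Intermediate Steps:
F(k) = -⅛ (F(k) = -⅛*1 = -⅛)
((-1 + T)*F(-1) - 98)² = ((-1 + 7)*(-⅛) - 98)² = (6*(-⅛) - 98)² = (-¾ - 98)² = (-395/4)² = 156025/16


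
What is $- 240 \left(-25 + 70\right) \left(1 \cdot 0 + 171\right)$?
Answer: $-1846800$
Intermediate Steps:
$- 240 \left(-25 + 70\right) \left(1 \cdot 0 + 171\right) = - 240 \cdot 45 \left(0 + 171\right) = - 240 \cdot 45 \cdot 171 = \left(-240\right) 7695 = -1846800$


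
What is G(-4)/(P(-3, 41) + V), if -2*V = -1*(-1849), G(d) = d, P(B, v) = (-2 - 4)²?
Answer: 8/1777 ≈ 0.0045020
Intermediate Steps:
P(B, v) = 36 (P(B, v) = (-6)² = 36)
V = -1849/2 (V = -(-1)*(-1849)/2 = -½*1849 = -1849/2 ≈ -924.50)
G(-4)/(P(-3, 41) + V) = -4/(36 - 1849/2) = -4/(-1777/2) = -4*(-2/1777) = 8/1777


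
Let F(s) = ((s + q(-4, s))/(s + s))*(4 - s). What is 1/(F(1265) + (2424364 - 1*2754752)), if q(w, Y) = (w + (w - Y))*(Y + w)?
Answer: 1265/593373614 ≈ 2.1319e-6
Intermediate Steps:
q(w, Y) = (Y + w)*(-Y + 2*w) (q(w, Y) = (-Y + 2*w)*(Y + w) = (Y + w)*(-Y + 2*w))
F(s) = (4 - s)*(32 - s**2 - 3*s)/(2*s) (F(s) = ((s + (-s**2 + 2*(-4)**2 + s*(-4)))/(s + s))*(4 - s) = ((s + (-s**2 + 2*16 - 4*s))/((2*s)))*(4 - s) = ((s + (-s**2 + 32 - 4*s))*(1/(2*s)))*(4 - s) = ((s + (32 - s**2 - 4*s))*(1/(2*s)))*(4 - s) = ((32 - s**2 - 3*s)*(1/(2*s)))*(4 - s) = ((32 - s**2 - 3*s)/(2*s))*(4 - s) = (4 - s)*(32 - s**2 - 3*s)/(2*s))
1/(F(1265) + (2424364 - 1*2754752)) = 1/((-22 + (1/2)*1265**2 + 64/1265 - 1/2*1265) + (2424364 - 1*2754752)) = 1/((-22 + (1/2)*1600225 + 64*(1/1265) - 1265/2) + (2424364 - 2754752)) = 1/((-22 + 1600225/2 + 64/1265 - 1265/2) - 330388) = 1/(1011314434/1265 - 330388) = 1/(593373614/1265) = 1265/593373614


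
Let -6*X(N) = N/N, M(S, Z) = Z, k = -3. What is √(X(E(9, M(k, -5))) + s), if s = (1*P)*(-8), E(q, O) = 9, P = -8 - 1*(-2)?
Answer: √1722/6 ≈ 6.9162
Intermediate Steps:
P = -6 (P = -8 + 2 = -6)
s = 48 (s = (1*(-6))*(-8) = -6*(-8) = 48)
X(N) = -⅙ (X(N) = -N/(6*N) = -⅙*1 = -⅙)
√(X(E(9, M(k, -5))) + s) = √(-⅙ + 48) = √(287/6) = √1722/6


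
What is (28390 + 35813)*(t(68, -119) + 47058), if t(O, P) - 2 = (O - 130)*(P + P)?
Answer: 3968772648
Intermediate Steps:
t(O, P) = 2 + 2*P*(-130 + O) (t(O, P) = 2 + (O - 130)*(P + P) = 2 + (-130 + O)*(2*P) = 2 + 2*P*(-130 + O))
(28390 + 35813)*(t(68, -119) + 47058) = (28390 + 35813)*((2 - 260*(-119) + 2*68*(-119)) + 47058) = 64203*((2 + 30940 - 16184) + 47058) = 64203*(14758 + 47058) = 64203*61816 = 3968772648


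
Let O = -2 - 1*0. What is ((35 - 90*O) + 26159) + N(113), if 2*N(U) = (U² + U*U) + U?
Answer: 78399/2 ≈ 39200.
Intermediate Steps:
O = -2 (O = -2 + 0 = -2)
N(U) = U² + U/2 (N(U) = ((U² + U*U) + U)/2 = ((U² + U²) + U)/2 = (2*U² + U)/2 = (U + 2*U²)/2 = U² + U/2)
((35 - 90*O) + 26159) + N(113) = ((35 - 90*(-2)) + 26159) + 113*(½ + 113) = ((35 + 180) + 26159) + 113*(227/2) = (215 + 26159) + 25651/2 = 26374 + 25651/2 = 78399/2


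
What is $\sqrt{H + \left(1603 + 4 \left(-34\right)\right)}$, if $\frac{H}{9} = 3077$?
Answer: $54 \sqrt{10} \approx 170.76$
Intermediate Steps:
$H = 27693$ ($H = 9 \cdot 3077 = 27693$)
$\sqrt{H + \left(1603 + 4 \left(-34\right)\right)} = \sqrt{27693 + \left(1603 + 4 \left(-34\right)\right)} = \sqrt{27693 + \left(1603 - 136\right)} = \sqrt{27693 + 1467} = \sqrt{29160} = 54 \sqrt{10}$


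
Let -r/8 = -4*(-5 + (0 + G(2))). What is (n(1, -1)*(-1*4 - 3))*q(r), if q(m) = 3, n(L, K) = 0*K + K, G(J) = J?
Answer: 21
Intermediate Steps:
n(L, K) = K (n(L, K) = 0 + K = K)
r = -96 (r = -(-32)*(-5 + (0 + 2)) = -(-32)*(-5 + 2) = -(-32)*(-3) = -8*12 = -96)
(n(1, -1)*(-1*4 - 3))*q(r) = -(-1*4 - 3)*3 = -(-4 - 3)*3 = -1*(-7)*3 = 7*3 = 21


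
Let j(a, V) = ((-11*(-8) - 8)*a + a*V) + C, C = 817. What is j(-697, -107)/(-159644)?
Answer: -4909/39911 ≈ -0.12300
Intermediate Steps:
j(a, V) = 817 + 80*a + V*a (j(a, V) = ((-11*(-8) - 8)*a + a*V) + 817 = ((88 - 8)*a + V*a) + 817 = (80*a + V*a) + 817 = 817 + 80*a + V*a)
j(-697, -107)/(-159644) = (817 + 80*(-697) - 107*(-697))/(-159644) = (817 - 55760 + 74579)*(-1/159644) = 19636*(-1/159644) = -4909/39911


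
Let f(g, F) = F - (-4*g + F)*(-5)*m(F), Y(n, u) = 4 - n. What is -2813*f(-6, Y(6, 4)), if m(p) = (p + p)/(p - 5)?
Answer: -1198338/7 ≈ -1.7119e+5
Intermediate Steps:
m(p) = 2*p/(-5 + p) (m(p) = (2*p)/(-5 + p) = 2*p/(-5 + p))
f(g, F) = F - 2*F*(-5*F + 20*g)/(-5 + F) (f(g, F) = F - (-4*g + F)*(-5)*2*F/(-5 + F) = F - (F - 4*g)*(-5)*2*F/(-5 + F) = F - (-5*F + 20*g)*2*F/(-5 + F) = F - 2*F*(-5*F + 20*g)/(-5 + F))
-2813*f(-6, Y(6, 4)) = -2813*(4 - 1*6)*(-5 - 40*(-6) + 11*(4 - 1*6))/(-5 + (4 - 1*6)) = -2813*(4 - 6)*(-5 + 240 + 11*(4 - 6))/(-5 + (4 - 6)) = -(-5626)*(-5 + 240 + 11*(-2))/(-5 - 2) = -(-5626)*(-5 + 240 - 22)/(-7) = -(-5626)*(-1)*213/7 = -2813*426/7 = -1198338/7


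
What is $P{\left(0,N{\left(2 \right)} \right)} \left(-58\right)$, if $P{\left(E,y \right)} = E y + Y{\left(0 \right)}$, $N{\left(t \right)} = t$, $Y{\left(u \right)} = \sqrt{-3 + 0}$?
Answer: $- 58 i \sqrt{3} \approx - 100.46 i$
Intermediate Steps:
$Y{\left(u \right)} = i \sqrt{3}$ ($Y{\left(u \right)} = \sqrt{-3} = i \sqrt{3}$)
$P{\left(E,y \right)} = i \sqrt{3} + E y$ ($P{\left(E,y \right)} = E y + i \sqrt{3} = i \sqrt{3} + E y$)
$P{\left(0,N{\left(2 \right)} \right)} \left(-58\right) = \left(i \sqrt{3} + 0 \cdot 2\right) \left(-58\right) = \left(i \sqrt{3} + 0\right) \left(-58\right) = i \sqrt{3} \left(-58\right) = - 58 i \sqrt{3}$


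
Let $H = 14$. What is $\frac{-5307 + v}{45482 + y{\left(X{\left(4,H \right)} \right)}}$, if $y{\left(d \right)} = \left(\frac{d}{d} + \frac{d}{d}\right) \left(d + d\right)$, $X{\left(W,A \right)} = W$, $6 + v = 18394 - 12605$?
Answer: $\frac{238}{22749} \approx 0.010462$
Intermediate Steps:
$v = 5783$ ($v = -6 + \left(18394 - 12605\right) = -6 + 5789 = 5783$)
$y{\left(d \right)} = 4 d$ ($y{\left(d \right)} = \left(1 + 1\right) 2 d = 2 \cdot 2 d = 4 d$)
$\frac{-5307 + v}{45482 + y{\left(X{\left(4,H \right)} \right)}} = \frac{-5307 + 5783}{45482 + 4 \cdot 4} = \frac{476}{45482 + 16} = \frac{476}{45498} = 476 \cdot \frac{1}{45498} = \frac{238}{22749}$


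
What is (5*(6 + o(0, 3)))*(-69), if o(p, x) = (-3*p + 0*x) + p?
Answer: -2070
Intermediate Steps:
o(p, x) = -2*p (o(p, x) = (-3*p + 0) + p = -3*p + p = -2*p)
(5*(6 + o(0, 3)))*(-69) = (5*(6 - 2*0))*(-69) = (5*(6 + 0))*(-69) = (5*6)*(-69) = 30*(-69) = -2070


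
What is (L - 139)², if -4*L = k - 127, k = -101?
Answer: 6724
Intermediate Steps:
L = 57 (L = -(-101 - 127)/4 = -¼*(-228) = 57)
(L - 139)² = (57 - 139)² = (-82)² = 6724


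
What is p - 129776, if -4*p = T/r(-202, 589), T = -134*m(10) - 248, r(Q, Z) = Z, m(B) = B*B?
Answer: -76434652/589 ≈ -1.2977e+5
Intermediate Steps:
m(B) = B²
T = -13648 (T = -134*10² - 248 = -134*100 - 248 = -13400 - 248 = -13648)
p = 3412/589 (p = -(-3412)/589 = -¼*(-13648/589) = 3412/589 ≈ 5.7929)
p - 129776 = 3412/589 - 129776 = -76434652/589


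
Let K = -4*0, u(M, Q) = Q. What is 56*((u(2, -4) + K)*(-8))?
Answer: 1792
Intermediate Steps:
K = 0
56*((u(2, -4) + K)*(-8)) = 56*((-4 + 0)*(-8)) = 56*(-4*(-8)) = 56*32 = 1792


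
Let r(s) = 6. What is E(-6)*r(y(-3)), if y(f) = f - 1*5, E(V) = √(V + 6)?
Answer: 0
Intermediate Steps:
E(V) = √(6 + V)
y(f) = -5 + f (y(f) = f - 5 = -5 + f)
E(-6)*r(y(-3)) = √(6 - 6)*6 = √0*6 = 0*6 = 0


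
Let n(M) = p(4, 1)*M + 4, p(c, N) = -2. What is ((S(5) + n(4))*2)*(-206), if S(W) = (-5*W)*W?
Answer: 53148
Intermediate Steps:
S(W) = -5*W²
n(M) = 4 - 2*M (n(M) = -2*M + 4 = 4 - 2*M)
((S(5) + n(4))*2)*(-206) = ((-5*5² + (4 - 2*4))*2)*(-206) = ((-5*25 + (4 - 8))*2)*(-206) = ((-125 - 4)*2)*(-206) = -129*2*(-206) = -258*(-206) = 53148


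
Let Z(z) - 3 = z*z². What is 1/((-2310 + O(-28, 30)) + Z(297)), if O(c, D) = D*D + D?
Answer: 1/26196696 ≈ 3.8173e-8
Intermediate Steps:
O(c, D) = D + D² (O(c, D) = D² + D = D + D²)
Z(z) = 3 + z³ (Z(z) = 3 + z*z² = 3 + z³)
1/((-2310 + O(-28, 30)) + Z(297)) = 1/((-2310 + 30*(1 + 30)) + (3 + 297³)) = 1/((-2310 + 30*31) + (3 + 26198073)) = 1/((-2310 + 930) + 26198076) = 1/(-1380 + 26198076) = 1/26196696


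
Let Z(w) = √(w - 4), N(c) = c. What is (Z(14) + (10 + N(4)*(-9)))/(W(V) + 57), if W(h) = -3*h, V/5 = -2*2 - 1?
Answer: -13/66 + √10/132 ≈ -0.17301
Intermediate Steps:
V = -25 (V = 5*(-2*2 - 1) = 5*(-4 - 1) = 5*(-5) = -25)
Z(w) = √(-4 + w)
(Z(14) + (10 + N(4)*(-9)))/(W(V) + 57) = (√(-4 + 14) + (10 + 4*(-9)))/(-3*(-25) + 57) = (√10 + (10 - 36))/(75 + 57) = (√10 - 26)/132 = (-26 + √10)*(1/132) = -13/66 + √10/132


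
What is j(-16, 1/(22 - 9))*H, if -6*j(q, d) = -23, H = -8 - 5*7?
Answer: -989/6 ≈ -164.83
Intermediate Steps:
H = -43 (H = -8 - 35 = -43)
j(q, d) = 23/6 (j(q, d) = -1/6*(-23) = 23/6)
j(-16, 1/(22 - 9))*H = (23/6)*(-43) = -989/6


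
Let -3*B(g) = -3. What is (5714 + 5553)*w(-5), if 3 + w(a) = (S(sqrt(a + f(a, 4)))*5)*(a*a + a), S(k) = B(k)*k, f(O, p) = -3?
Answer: -33801 + 2253400*I*sqrt(2) ≈ -33801.0 + 3.1868e+6*I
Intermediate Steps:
B(g) = 1 (B(g) = -1/3*(-3) = 1)
S(k) = k (S(k) = 1*k = k)
w(a) = -3 + 5*sqrt(-3 + a)*(a + a**2) (w(a) = -3 + (sqrt(a - 3)*5)*(a*a + a) = -3 + (sqrt(-3 + a)*5)*(a**2 + a) = -3 + (5*sqrt(-3 + a))*(a + a**2) = -3 + 5*sqrt(-3 + a)*(a + a**2))
(5714 + 5553)*w(-5) = (5714 + 5553)*(-3 + 5*(-5)*sqrt(-3 - 5) + 5*(-5)**2*sqrt(-3 - 5)) = 11267*(-3 + 5*(-5)*sqrt(-8) + 5*25*sqrt(-8)) = 11267*(-3 + 5*(-5)*(2*I*sqrt(2)) + 5*25*(2*I*sqrt(2))) = 11267*(-3 - 50*I*sqrt(2) + 250*I*sqrt(2)) = 11267*(-3 + 200*I*sqrt(2)) = -33801 + 2253400*I*sqrt(2)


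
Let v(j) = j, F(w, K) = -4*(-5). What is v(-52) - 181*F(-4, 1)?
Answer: -3672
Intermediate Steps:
F(w, K) = 20
v(-52) - 181*F(-4, 1) = -52 - 181*20 = -52 - 1*3620 = -52 - 3620 = -3672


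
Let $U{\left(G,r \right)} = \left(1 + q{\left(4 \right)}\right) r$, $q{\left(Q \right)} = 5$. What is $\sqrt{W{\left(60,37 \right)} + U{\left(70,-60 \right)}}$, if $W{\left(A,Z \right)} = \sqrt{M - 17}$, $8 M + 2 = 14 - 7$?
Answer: $\frac{\sqrt{-1440 + i \sqrt{262}}}{2} \approx 0.10664 + 18.974 i$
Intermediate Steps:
$M = \frac{5}{8}$ ($M = - \frac{1}{4} + \frac{14 - 7}{8} = - \frac{1}{4} + \frac{1}{8} \cdot 7 = - \frac{1}{4} + \frac{7}{8} = \frac{5}{8} \approx 0.625$)
$W{\left(A,Z \right)} = \frac{i \sqrt{262}}{4}$ ($W{\left(A,Z \right)} = \sqrt{\frac{5}{8} - 17} = \sqrt{- \frac{131}{8}} = \frac{i \sqrt{262}}{4}$)
$U{\left(G,r \right)} = 6 r$ ($U{\left(G,r \right)} = \left(1 + 5\right) r = 6 r$)
$\sqrt{W{\left(60,37 \right)} + U{\left(70,-60 \right)}} = \sqrt{\frac{i \sqrt{262}}{4} + 6 \left(-60\right)} = \sqrt{\frac{i \sqrt{262}}{4} - 360} = \sqrt{-360 + \frac{i \sqrt{262}}{4}}$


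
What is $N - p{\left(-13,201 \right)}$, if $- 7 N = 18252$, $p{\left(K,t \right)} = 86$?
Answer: $- \frac{18854}{7} \approx -2693.4$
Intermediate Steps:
$N = - \frac{18252}{7}$ ($N = \left(- \frac{1}{7}\right) 18252 = - \frac{18252}{7} \approx -2607.4$)
$N - p{\left(-13,201 \right)} = - \frac{18252}{7} - 86 = - \frac{18854}{7}$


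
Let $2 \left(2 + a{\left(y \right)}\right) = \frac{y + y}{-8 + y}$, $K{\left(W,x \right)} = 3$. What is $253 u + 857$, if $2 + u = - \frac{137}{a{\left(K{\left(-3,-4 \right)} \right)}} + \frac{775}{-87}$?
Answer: $\frac{12925541}{1131} \approx 11428.0$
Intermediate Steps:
$a{\left(y \right)} = -2 + \frac{y}{-8 + y}$ ($a{\left(y \right)} = -2 + \frac{\left(y + y\right) \frac{1}{-8 + y}}{2} = -2 + \frac{2 y \frac{1}{-8 + y}}{2} = -2 + \frac{y}{-8 + y}$)
$u = \frac{47258}{1131}$ ($u = -2 - \left(\frac{775}{87} + 137 \frac{-8 + 3}{16 - 3}\right) = -2 - \left(\frac{775}{87} + \frac{137}{\frac{1}{-5} \left(16 - 3\right)}\right) = -2 - \left(\frac{775}{87} + \frac{137}{\left(- \frac{1}{5}\right) 13}\right) = -2 - \left(\frac{775}{87} + \frac{137}{- \frac{13}{5}}\right) = -2 - - \frac{49520}{1131} = -2 + \left(\frac{685}{13} - \frac{775}{87}\right) = -2 + \frac{49520}{1131} = \frac{47258}{1131} \approx 41.784$)
$253 u + 857 = 253 \cdot \frac{47258}{1131} + 857 = \frac{11956274}{1131} + 857 = \frac{12925541}{1131}$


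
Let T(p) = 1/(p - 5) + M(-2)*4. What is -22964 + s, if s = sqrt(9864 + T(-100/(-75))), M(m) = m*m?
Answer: -22964 + sqrt(1195447)/11 ≈ -22865.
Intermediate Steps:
M(m) = m**2
T(p) = 16 + 1/(-5 + p) (T(p) = 1/(p - 5) + (-2)**2*4 = 1/(-5 + p) + 4*4 = 1/(-5 + p) + 16 = 16 + 1/(-5 + p))
s = sqrt(1195447)/11 (s = sqrt(9864 + (-79 + 16*(-100/(-75)))/(-5 - 100/(-75))) = sqrt(9864 + (-79 + 16*(-100*(-1/75)))/(-5 - 100*(-1/75))) = sqrt(9864 + (-79 + 16*(4/3))/(-5 + 4/3)) = sqrt(9864 + (-79 + 64/3)/(-11/3)) = sqrt(9864 - 3/11*(-173/3)) = sqrt(9864 + 173/11) = sqrt(108677/11) = sqrt(1195447)/11 ≈ 99.397)
-22964 + s = -22964 + sqrt(1195447)/11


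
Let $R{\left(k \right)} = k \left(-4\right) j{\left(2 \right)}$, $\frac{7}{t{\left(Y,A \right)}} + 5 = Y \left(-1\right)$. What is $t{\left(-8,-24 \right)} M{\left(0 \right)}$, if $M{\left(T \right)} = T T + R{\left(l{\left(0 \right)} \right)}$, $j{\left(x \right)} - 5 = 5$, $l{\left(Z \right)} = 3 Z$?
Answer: $0$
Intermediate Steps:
$j{\left(x \right)} = 10$ ($j{\left(x \right)} = 5 + 5 = 10$)
$t{\left(Y,A \right)} = \frac{7}{-5 - Y}$ ($t{\left(Y,A \right)} = \frac{7}{-5 + Y \left(-1\right)} = \frac{7}{-5 - Y}$)
$R{\left(k \right)} = - 40 k$ ($R{\left(k \right)} = k \left(-4\right) 10 = - 4 k 10 = - 40 k$)
$M{\left(T \right)} = T^{2}$ ($M{\left(T \right)} = T T - 40 \cdot 3 \cdot 0 = T^{2} - 0 = T^{2} + 0 = T^{2}$)
$t{\left(-8,-24 \right)} M{\left(0 \right)} = - \frac{7}{5 - 8} \cdot 0^{2} = - \frac{7}{-3} \cdot 0 = \left(-7\right) \left(- \frac{1}{3}\right) 0 = \frac{7}{3} \cdot 0 = 0$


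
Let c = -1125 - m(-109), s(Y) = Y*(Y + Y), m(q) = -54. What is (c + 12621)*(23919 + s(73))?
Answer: 399364350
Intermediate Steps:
s(Y) = 2*Y² (s(Y) = Y*(2*Y) = 2*Y²)
c = -1071 (c = -1125 - 1*(-54) = -1125 + 54 = -1071)
(c + 12621)*(23919 + s(73)) = (-1071 + 12621)*(23919 + 2*73²) = 11550*(23919 + 2*5329) = 11550*(23919 + 10658) = 11550*34577 = 399364350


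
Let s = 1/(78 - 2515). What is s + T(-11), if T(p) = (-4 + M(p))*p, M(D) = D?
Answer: 402104/2437 ≈ 165.00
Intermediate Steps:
s = -1/2437 (s = 1/(-2437) = -1/2437 ≈ -0.00041034)
T(p) = p*(-4 + p) (T(p) = (-4 + p)*p = p*(-4 + p))
s + T(-11) = -1/2437 - 11*(-4 - 11) = -1/2437 - 11*(-15) = -1/2437 + 165 = 402104/2437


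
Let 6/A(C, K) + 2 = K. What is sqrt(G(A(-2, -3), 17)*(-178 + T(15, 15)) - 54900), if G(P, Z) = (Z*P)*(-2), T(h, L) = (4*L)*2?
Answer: 2*I*sqrt(357915)/5 ≈ 239.3*I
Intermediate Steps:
T(h, L) = 8*L
A(C, K) = 6/(-2 + K)
G(P, Z) = -2*P*Z (G(P, Z) = (P*Z)*(-2) = -2*P*Z)
sqrt(G(A(-2, -3), 17)*(-178 + T(15, 15)) - 54900) = sqrt((-2*6/(-2 - 3)*17)*(-178 + 8*15) - 54900) = sqrt((-2*6/(-5)*17)*(-178 + 120) - 54900) = sqrt(-2*6*(-1/5)*17*(-58) - 54900) = sqrt(-2*(-6/5)*17*(-58) - 54900) = sqrt((204/5)*(-58) - 54900) = sqrt(-11832/5 - 54900) = sqrt(-286332/5) = 2*I*sqrt(357915)/5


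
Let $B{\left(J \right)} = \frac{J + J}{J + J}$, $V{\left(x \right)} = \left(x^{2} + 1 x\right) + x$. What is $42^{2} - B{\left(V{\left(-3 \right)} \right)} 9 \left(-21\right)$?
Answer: $1953$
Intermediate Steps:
$V{\left(x \right)} = x^{2} + 2 x$ ($V{\left(x \right)} = \left(x^{2} + x\right) + x = \left(x + x^{2}\right) + x = x^{2} + 2 x$)
$B{\left(J \right)} = 1$ ($B{\left(J \right)} = \frac{2 J}{2 J} = 2 J \frac{1}{2 J} = 1$)
$42^{2} - B{\left(V{\left(-3 \right)} \right)} 9 \left(-21\right) = 42^{2} - 1 \cdot 9 \left(-21\right) = 1764 - 9 \left(-21\right) = 1764 - -189 = 1764 + 189 = 1953$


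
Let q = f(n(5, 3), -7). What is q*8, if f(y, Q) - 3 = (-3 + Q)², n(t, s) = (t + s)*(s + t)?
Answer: 824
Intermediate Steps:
n(t, s) = (s + t)² (n(t, s) = (s + t)*(s + t) = (s + t)²)
f(y, Q) = 3 + (-3 + Q)²
q = 103 (q = 3 + (-3 - 7)² = 3 + (-10)² = 3 + 100 = 103)
q*8 = 103*8 = 824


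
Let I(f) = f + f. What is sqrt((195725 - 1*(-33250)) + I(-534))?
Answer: 3*sqrt(25323) ≈ 477.40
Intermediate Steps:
I(f) = 2*f
sqrt((195725 - 1*(-33250)) + I(-534)) = sqrt((195725 - 1*(-33250)) + 2*(-534)) = sqrt((195725 + 33250) - 1068) = sqrt(228975 - 1068) = sqrt(227907) = 3*sqrt(25323)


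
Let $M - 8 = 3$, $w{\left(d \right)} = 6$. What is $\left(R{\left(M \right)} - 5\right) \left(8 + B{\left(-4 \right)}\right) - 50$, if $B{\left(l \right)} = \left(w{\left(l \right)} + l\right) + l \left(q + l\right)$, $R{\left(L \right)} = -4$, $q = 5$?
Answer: $-104$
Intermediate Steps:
$M = 11$ ($M = 8 + 3 = 11$)
$B{\left(l \right)} = 6 + l + l \left(5 + l\right)$ ($B{\left(l \right)} = \left(6 + l\right) + l \left(5 + l\right) = 6 + l + l \left(5 + l\right)$)
$\left(R{\left(M \right)} - 5\right) \left(8 + B{\left(-4 \right)}\right) - 50 = \left(-4 - 5\right) \left(8 + \left(6 + \left(-4\right)^{2} + 6 \left(-4\right)\right)\right) - 50 = - 9 \left(8 + \left(6 + 16 - 24\right)\right) - 50 = - 9 \left(8 - 2\right) - 50 = \left(-9\right) 6 - 50 = -54 - 50 = -104$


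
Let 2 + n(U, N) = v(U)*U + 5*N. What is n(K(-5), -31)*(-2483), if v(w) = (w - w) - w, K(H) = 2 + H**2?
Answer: 2199938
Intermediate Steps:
v(w) = -w (v(w) = 0 - w = -w)
n(U, N) = -2 - U**2 + 5*N (n(U, N) = -2 + ((-U)*U + 5*N) = -2 + (-U**2 + 5*N) = -2 - U**2 + 5*N)
n(K(-5), -31)*(-2483) = (-2 - (2 + (-5)**2)**2 + 5*(-31))*(-2483) = (-2 - (2 + 25)**2 - 155)*(-2483) = (-2 - 1*27**2 - 155)*(-2483) = (-2 - 1*729 - 155)*(-2483) = (-2 - 729 - 155)*(-2483) = -886*(-2483) = 2199938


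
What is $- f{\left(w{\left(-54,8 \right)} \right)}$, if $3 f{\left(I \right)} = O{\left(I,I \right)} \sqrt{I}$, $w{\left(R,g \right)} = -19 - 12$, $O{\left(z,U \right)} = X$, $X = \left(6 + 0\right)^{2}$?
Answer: $- 12 i \sqrt{31} \approx - 66.813 i$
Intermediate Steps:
$X = 36$ ($X = 6^{2} = 36$)
$O{\left(z,U \right)} = 36$
$w{\left(R,g \right)} = -31$ ($w{\left(R,g \right)} = -19 - 12 = -31$)
$f{\left(I \right)} = 12 \sqrt{I}$ ($f{\left(I \right)} = \frac{36 \sqrt{I}}{3} = 12 \sqrt{I}$)
$- f{\left(w{\left(-54,8 \right)} \right)} = - 12 \sqrt{-31} = - 12 i \sqrt{31}$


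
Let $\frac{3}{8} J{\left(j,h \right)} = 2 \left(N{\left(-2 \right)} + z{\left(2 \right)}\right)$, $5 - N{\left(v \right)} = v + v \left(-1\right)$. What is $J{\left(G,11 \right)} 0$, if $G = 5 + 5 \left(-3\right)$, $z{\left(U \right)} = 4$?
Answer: $0$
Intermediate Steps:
$N{\left(v \right)} = 5$ ($N{\left(v \right)} = 5 - \left(v + v \left(-1\right)\right) = 5 - \left(v - v\right) = 5 - 0 = 5 + 0 = 5$)
$G = -10$ ($G = 5 - 15 = -10$)
$J{\left(j,h \right)} = 48$ ($J{\left(j,h \right)} = \frac{8 \cdot 2 \left(5 + 4\right)}{3} = \frac{8 \cdot 2 \cdot 9}{3} = \frac{8}{3} \cdot 18 = 48$)
$J{\left(G,11 \right)} 0 = 48 \cdot 0 = 0$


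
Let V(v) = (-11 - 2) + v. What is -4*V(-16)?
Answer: 116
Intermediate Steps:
V(v) = -13 + v
-4*V(-16) = -4*(-13 - 16) = -4*(-29) = 116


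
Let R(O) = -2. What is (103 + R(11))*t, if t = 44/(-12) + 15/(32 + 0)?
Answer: -31007/96 ≈ -322.99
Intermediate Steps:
t = -307/96 (t = 44*(-1/12) + 15/32 = -11/3 + 15*(1/32) = -11/3 + 15/32 = -307/96 ≈ -3.1979)
(103 + R(11))*t = (103 - 2)*(-307/96) = 101*(-307/96) = -31007/96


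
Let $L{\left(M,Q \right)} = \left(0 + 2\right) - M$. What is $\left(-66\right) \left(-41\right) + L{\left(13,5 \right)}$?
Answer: $2695$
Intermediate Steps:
$L{\left(M,Q \right)} = 2 - M$
$\left(-66\right) \left(-41\right) + L{\left(13,5 \right)} = \left(-66\right) \left(-41\right) + \left(2 - 13\right) = 2706 + \left(2 - 13\right) = 2706 - 11 = 2695$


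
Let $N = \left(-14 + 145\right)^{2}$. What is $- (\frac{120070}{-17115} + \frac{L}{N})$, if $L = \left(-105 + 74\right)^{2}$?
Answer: $\frac{408814751}{58742103} \approx 6.9595$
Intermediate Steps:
$N = 17161$ ($N = 131^{2} = 17161$)
$L = 961$ ($L = \left(-31\right)^{2} = 961$)
$- (\frac{120070}{-17115} + \frac{L}{N}) = - (\frac{120070}{-17115} + \frac{961}{17161}) = - (120070 \left(- \frac{1}{17115}\right) + 961 \cdot \frac{1}{17161}) = - (- \frac{24014}{3423} + \frac{961}{17161}) = \left(-1\right) \left(- \frac{408814751}{58742103}\right) = \frac{408814751}{58742103}$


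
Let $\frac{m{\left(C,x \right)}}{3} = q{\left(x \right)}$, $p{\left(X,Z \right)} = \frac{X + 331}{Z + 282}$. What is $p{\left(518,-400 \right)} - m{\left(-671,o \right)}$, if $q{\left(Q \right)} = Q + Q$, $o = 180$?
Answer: $- \frac{128289}{118} \approx -1087.2$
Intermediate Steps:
$p{\left(X,Z \right)} = \frac{331 + X}{282 + Z}$
$q{\left(Q \right)} = 2 Q$
$m{\left(C,x \right)} = 6 x$ ($m{\left(C,x \right)} = 3 \cdot 2 x = 6 x$)
$p{\left(518,-400 \right)} - m{\left(-671,o \right)} = \frac{331 + 518}{282 - 400} - 6 \cdot 180 = \frac{1}{-118} \cdot 849 - 1080 = \left(- \frac{1}{118}\right) 849 - 1080 = - \frac{849}{118} - 1080 = - \frac{128289}{118}$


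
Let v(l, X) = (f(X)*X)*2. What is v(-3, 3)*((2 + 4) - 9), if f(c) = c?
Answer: -54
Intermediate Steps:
v(l, X) = 2*X**2 (v(l, X) = (X*X)*2 = X**2*2 = 2*X**2)
v(-3, 3)*((2 + 4) - 9) = (2*3**2)*((2 + 4) - 9) = (2*9)*(6 - 9) = 18*(-3) = -54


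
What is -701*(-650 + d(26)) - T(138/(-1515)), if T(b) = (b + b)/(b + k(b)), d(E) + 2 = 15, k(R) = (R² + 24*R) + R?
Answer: 2921244549/6542 ≈ 4.4654e+5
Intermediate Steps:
k(R) = R² + 25*R
d(E) = 13 (d(E) = -2 + 15 = 13)
T(b) = 2*b/(b + b*(25 + b)) (T(b) = (b + b)/(b + b*(25 + b)) = (2*b)/(b + b*(25 + b)) = 2*b/(b + b*(25 + b)))
-701*(-650 + d(26)) - T(138/(-1515)) = -701*(-650 + 13) - 2/(26 + 138/(-1515)) = -701*(-637) - 2/(26 + 138*(-1/1515)) = 446537 - 2/(26 - 46/505) = 446537 - 2/13084/505 = 446537 - 2*505/13084 = 446537 - 1*505/6542 = 446537 - 505/6542 = 2921244549/6542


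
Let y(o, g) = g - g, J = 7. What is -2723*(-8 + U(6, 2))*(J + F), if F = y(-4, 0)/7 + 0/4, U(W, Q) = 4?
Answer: 76244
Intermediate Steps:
y(o, g) = 0
F = 0 (F = 0/7 + 0/4 = 0*(⅐) + 0*(¼) = 0 + 0 = 0)
-2723*(-8 + U(6, 2))*(J + F) = -2723*(-8 + 4)*(7 + 0) = -(-10892)*7 = -2723*(-28) = 76244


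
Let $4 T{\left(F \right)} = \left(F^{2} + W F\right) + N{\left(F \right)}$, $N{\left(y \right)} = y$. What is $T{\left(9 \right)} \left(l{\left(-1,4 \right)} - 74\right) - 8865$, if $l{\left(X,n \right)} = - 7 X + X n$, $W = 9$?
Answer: $- \frac{47601}{4} \approx -11900.0$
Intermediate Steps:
$T{\left(F \right)} = \frac{F^{2}}{4} + \frac{5 F}{2}$ ($T{\left(F \right)} = \frac{\left(F^{2} + 9 F\right) + F}{4} = \frac{F^{2} + 10 F}{4} = \frac{F^{2}}{4} + \frac{5 F}{2}$)
$T{\left(9 \right)} \left(l{\left(-1,4 \right)} - 74\right) - 8865 = \frac{1}{4} \cdot 9 \left(10 + 9\right) \left(- (-7 + 4) - 74\right) - 8865 = \frac{1}{4} \cdot 9 \cdot 19 \left(\left(-1\right) \left(-3\right) - 74\right) - 8865 = \frac{171 \left(3 - 74\right)}{4} - 8865 = \frac{171}{4} \left(-71\right) - 8865 = - \frac{12141}{4} - 8865 = - \frac{47601}{4}$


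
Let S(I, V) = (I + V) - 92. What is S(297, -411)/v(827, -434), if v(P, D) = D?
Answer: 103/217 ≈ 0.47465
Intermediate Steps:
S(I, V) = -92 + I + V
S(297, -411)/v(827, -434) = (-92 + 297 - 411)/(-434) = -206*(-1/434) = 103/217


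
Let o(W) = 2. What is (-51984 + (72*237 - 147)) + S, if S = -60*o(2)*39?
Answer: -39747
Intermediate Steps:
S = -4680 (S = -60*2*39 = -120*39 = -4680)
(-51984 + (72*237 - 147)) + S = (-51984 + (72*237 - 147)) - 4680 = (-51984 + (17064 - 147)) - 4680 = (-51984 + 16917) - 4680 = -35067 - 4680 = -39747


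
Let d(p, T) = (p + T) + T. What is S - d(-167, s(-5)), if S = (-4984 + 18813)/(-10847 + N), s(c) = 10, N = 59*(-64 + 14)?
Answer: 2014330/13797 ≈ 146.00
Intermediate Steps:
N = -2950 (N = 59*(-50) = -2950)
d(p, T) = p + 2*T (d(p, T) = (T + p) + T = p + 2*T)
S = -13829/13797 (S = (-4984 + 18813)/(-10847 - 2950) = 13829/(-13797) = 13829*(-1/13797) = -13829/13797 ≈ -1.0023)
S - d(-167, s(-5)) = -13829/13797 - (-167 + 2*10) = -13829/13797 - (-167 + 20) = -13829/13797 - 1*(-147) = -13829/13797 + 147 = 2014330/13797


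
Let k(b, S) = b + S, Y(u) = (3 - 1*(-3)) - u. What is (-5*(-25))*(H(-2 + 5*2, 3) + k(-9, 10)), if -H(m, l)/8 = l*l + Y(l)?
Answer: -11875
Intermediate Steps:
Y(u) = 6 - u (Y(u) = (3 + 3) - u = 6 - u)
H(m, l) = -48 - 8*l**2 + 8*l (H(m, l) = -8*(l*l + (6 - l)) = -8*(l**2 + (6 - l)) = -8*(6 + l**2 - l) = -48 - 8*l**2 + 8*l)
k(b, S) = S + b
(-5*(-25))*(H(-2 + 5*2, 3) + k(-9, 10)) = (-5*(-25))*((-48 - 8*3**2 + 8*3) + (10 - 9)) = 125*((-48 - 8*9 + 24) + 1) = 125*((-48 - 72 + 24) + 1) = 125*(-96 + 1) = 125*(-95) = -11875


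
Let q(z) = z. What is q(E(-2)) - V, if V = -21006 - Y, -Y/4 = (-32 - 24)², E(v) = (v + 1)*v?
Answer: 8464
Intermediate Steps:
E(v) = v*(1 + v) (E(v) = (1 + v)*v = v*(1 + v))
Y = -12544 (Y = -4*(-32 - 24)² = -4*(-56)² = -4*3136 = -12544)
V = -8462 (V = -21006 - 1*(-12544) = -21006 + 12544 = -8462)
q(E(-2)) - V = -2*(1 - 2) - 1*(-8462) = -2*(-1) + 8462 = 2 + 8462 = 8464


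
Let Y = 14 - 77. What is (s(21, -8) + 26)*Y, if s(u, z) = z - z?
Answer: -1638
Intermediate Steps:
s(u, z) = 0
Y = -63
(s(21, -8) + 26)*Y = (0 + 26)*(-63) = 26*(-63) = -1638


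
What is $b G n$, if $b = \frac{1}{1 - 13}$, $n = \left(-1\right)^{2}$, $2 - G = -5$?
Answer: $- \frac{7}{12} \approx -0.58333$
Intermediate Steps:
$G = 7$ ($G = 2 - -5 = 2 + 5 = 7$)
$n = 1$
$b = - \frac{1}{12}$ ($b = \frac{1}{-12} = - \frac{1}{12} \approx -0.083333$)
$b G n = \left(- \frac{1}{12}\right) 7 \cdot 1 = \left(- \frac{7}{12}\right) 1 = - \frac{7}{12}$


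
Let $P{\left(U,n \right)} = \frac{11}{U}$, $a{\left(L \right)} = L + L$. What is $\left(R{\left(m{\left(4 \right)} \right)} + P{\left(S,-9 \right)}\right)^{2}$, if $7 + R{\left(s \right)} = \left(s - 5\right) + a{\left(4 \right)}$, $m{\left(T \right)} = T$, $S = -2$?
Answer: $\frac{121}{4} \approx 30.25$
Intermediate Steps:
$a{\left(L \right)} = 2 L$
$R{\left(s \right)} = -4 + s$ ($R{\left(s \right)} = -7 + \left(\left(s - 5\right) + 2 \cdot 4\right) = -7 + \left(\left(-5 + s\right) + 8\right) = -7 + \left(3 + s\right) = -4 + s$)
$\left(R{\left(m{\left(4 \right)} \right)} + P{\left(S,-9 \right)}\right)^{2} = \left(\left(-4 + 4\right) + \frac{11}{-2}\right)^{2} = \left(0 + 11 \left(- \frac{1}{2}\right)\right)^{2} = \left(0 - \frac{11}{2}\right)^{2} = \left(- \frac{11}{2}\right)^{2} = \frac{121}{4}$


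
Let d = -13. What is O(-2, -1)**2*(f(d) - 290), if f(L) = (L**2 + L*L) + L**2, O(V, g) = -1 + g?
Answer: 868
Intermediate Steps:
f(L) = 3*L**2 (f(L) = (L**2 + L**2) + L**2 = 2*L**2 + L**2 = 3*L**2)
O(-2, -1)**2*(f(d) - 290) = (-1 - 1)**2*(3*(-13)**2 - 290) = (-2)**2*(3*169 - 290) = 4*(507 - 290) = 4*217 = 868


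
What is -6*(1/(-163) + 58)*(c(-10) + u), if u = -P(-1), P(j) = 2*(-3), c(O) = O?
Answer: 226872/163 ≈ 1391.9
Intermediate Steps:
P(j) = -6
u = 6 (u = -1*(-6) = 6)
-6*(1/(-163) + 58)*(c(-10) + u) = -6*(1/(-163) + 58)*(-10 + 6) = -6*(-1/163 + 58)*(-4) = -56718*(-4)/163 = -6*(-37812/163) = 226872/163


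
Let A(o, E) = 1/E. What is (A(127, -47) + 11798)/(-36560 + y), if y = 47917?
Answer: 554505/533779 ≈ 1.0388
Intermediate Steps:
(A(127, -47) + 11798)/(-36560 + y) = (1/(-47) + 11798)/(-36560 + 47917) = (-1/47 + 11798)/11357 = (554505/47)*(1/11357) = 554505/533779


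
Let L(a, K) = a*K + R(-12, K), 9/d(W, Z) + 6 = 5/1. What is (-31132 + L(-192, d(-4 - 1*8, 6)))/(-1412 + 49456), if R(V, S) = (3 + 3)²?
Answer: -7342/12011 ≈ -0.61127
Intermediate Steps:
d(W, Z) = -9 (d(W, Z) = 9/(-6 + 5/1) = 9/(-6 + 5*1) = 9/(-6 + 5) = 9/(-1) = 9*(-1) = -9)
R(V, S) = 36 (R(V, S) = 6² = 36)
L(a, K) = 36 + K*a (L(a, K) = a*K + 36 = K*a + 36 = 36 + K*a)
(-31132 + L(-192, d(-4 - 1*8, 6)))/(-1412 + 49456) = (-31132 + (36 - 9*(-192)))/(-1412 + 49456) = (-31132 + (36 + 1728))/48044 = (-31132 + 1764)*(1/48044) = -29368*1/48044 = -7342/12011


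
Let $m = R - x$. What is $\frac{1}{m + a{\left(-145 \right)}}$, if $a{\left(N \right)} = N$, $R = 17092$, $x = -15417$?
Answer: $\frac{1}{32364} \approx 3.0899 \cdot 10^{-5}$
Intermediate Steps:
$m = 32509$ ($m = 17092 - -15417 = 17092 + 15417 = 32509$)
$\frac{1}{m + a{\left(-145 \right)}} = \frac{1}{32509 - 145} = \frac{1}{32364}$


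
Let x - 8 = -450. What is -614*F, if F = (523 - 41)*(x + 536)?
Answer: -27819112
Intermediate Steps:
x = -442 (x = 8 - 450 = -442)
F = 45308 (F = (523 - 41)*(-442 + 536) = 482*94 = 45308)
-614*F = -614*45308 = -27819112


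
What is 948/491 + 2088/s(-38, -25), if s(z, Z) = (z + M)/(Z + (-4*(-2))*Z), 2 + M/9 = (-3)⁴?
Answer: -230033796/330443 ≈ -696.14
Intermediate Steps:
M = 711 (M = -18 + 9*(-3)⁴ = -18 + 9*81 = -18 + 729 = 711)
s(z, Z) = (711 + z)/(9*Z) (s(z, Z) = (z + 711)/(Z + (-4*(-2))*Z) = (711 + z)/(Z + 8*Z) = (711 + z)/((9*Z)) = (711 + z)*(1/(9*Z)) = (711 + z)/(9*Z))
948/491 + 2088/s(-38, -25) = 948/491 + 2088/(((⅑)*(711 - 38)/(-25))) = 948*(1/491) + 2088/(((⅑)*(-1/25)*673)) = 948/491 + 2088/(-673/225) = 948/491 + 2088*(-225/673) = 948/491 - 469800/673 = -230033796/330443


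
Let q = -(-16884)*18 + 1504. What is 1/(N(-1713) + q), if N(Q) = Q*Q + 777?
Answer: 1/3240562 ≈ 3.0859e-7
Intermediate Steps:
N(Q) = 777 + Q**2 (N(Q) = Q**2 + 777 = 777 + Q**2)
q = 305416 (q = -804*(-378) + 1504 = 303912 + 1504 = 305416)
1/(N(-1713) + q) = 1/((777 + (-1713)**2) + 305416) = 1/((777 + 2934369) + 305416) = 1/(2935146 + 305416) = 1/3240562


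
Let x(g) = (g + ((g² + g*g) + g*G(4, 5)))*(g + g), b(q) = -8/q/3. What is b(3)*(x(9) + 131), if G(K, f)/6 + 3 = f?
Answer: -41224/9 ≈ -4580.4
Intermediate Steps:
G(K, f) = -18 + 6*f
b(q) = -8/(3*q) (b(q) = -8/q*(⅓) = -8/(3*q))
x(g) = 2*g*(2*g² + 13*g) (x(g) = (g + ((g² + g*g) + g*(-18 + 6*5)))*(g + g) = (g + ((g² + g²) + g*(-18 + 30)))*(2*g) = (g + (2*g² + g*12))*(2*g) = (g + (2*g² + 12*g))*(2*g) = (2*g² + 13*g)*(2*g) = 2*g*(2*g² + 13*g))
b(3)*(x(9) + 131) = (-8/3/3)*(9²*(26 + 4*9) + 131) = (-8/3*⅓)*(81*(26 + 36) + 131) = -8*(81*62 + 131)/9 = -8*(5022 + 131)/9 = -8/9*5153 = -41224/9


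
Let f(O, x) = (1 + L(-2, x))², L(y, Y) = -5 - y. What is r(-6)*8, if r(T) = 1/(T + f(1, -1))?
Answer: -4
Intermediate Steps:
f(O, x) = 4 (f(O, x) = (1 + (-5 - 1*(-2)))² = (1 + (-5 + 2))² = (1 - 3)² = (-2)² = 4)
r(T) = 1/(4 + T) (r(T) = 1/(T + 4) = 1/(4 + T))
r(-6)*8 = 8/(4 - 6) = 8/(-2) = -½*8 = -4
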